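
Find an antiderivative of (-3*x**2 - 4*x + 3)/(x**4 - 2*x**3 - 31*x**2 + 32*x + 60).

Factor the denominator: (x - 6)*(x - 2)*(x + 1)*(x + 5).
Partial-fraction decomposition: 13/(77*(x + 5)) + 1/(21*(x + 1)) + 17/(84*(x - 2)) - 129/(308*(x - 6)).
Integrate each term: A/(x−a) contributes A·log|x−a|.

-129*log(x - 6)/308 + 17*log(x - 2)/84 + log(x + 1)/21 + 13*log(x + 5)/77 + C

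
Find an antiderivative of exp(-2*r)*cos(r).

Let I denote the integral. Integrate by parts with u = cos(r), dv = exp(-2*r) dr, so v = -exp(-2*r)/2: I = -exp(-2*r)*cos(r)/2 − (1/2)·∫ exp(-2*r)*sin(r) dr.
Apply parts again with u = sin(r), dv = exp(-2*r) dr: ∫ exp(-2*r)*sin(r) dr = -exp(-2*r)*sin(r)/2 + (1/2)·I. Substituting back brings back I: I = exp(-2*r)*sin(r)/4 - exp(-2*r)*cos(r)/2 − (1/4)·I.
Solving for I: (1 + 1/4)·I equals the remaining terms, so I = (4/5)·(exp(-2*r)*sin(r)/4 - exp(-2*r)*cos(r)/2).

exp(-2*r)*sin(r)/5 - 2*exp(-2*r)*cos(r)/5 + C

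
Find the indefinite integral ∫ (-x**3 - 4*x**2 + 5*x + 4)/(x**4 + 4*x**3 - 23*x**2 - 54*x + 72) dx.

-52*log(x - 4)/105 - log(x - 1)/21 - 5*log(x + 3)/21 - 23*log(x + 6)/105 + C

Factor the denominator: (x - 4)*(x - 1)*(x + 3)*(x + 6).
Partial-fraction decomposition: -23/(105*(x + 6)) - 5/(21*(x + 3)) - 1/(21*(x - 1)) - 52/(105*(x - 4)).
Integrate each term: A/(x−a) contributes A·log|x−a|.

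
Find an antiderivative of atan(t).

t*atan(t) - log(t**2 + 1)/2 + C

Use integration by parts with u = arctan(t), dv = dt.
Then du = 1/(t**2 + 1) dt.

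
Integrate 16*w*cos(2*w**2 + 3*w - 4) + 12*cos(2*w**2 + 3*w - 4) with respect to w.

Let u = 2*w**2 + 3*w - 4, so du = (4*w + 3) dw.
Rewriting, the integral becomes 4·∫ cos(u) du = 4·sin(u).
Substituting back, u = 2*w**2 + 3*w - 4.

4*sin(2*w**2 + 3*w - 4) + C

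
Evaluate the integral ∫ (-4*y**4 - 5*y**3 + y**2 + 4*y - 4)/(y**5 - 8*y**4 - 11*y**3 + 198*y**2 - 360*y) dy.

Factor the denominator: y*(y - 6)*(y - 4)*(y - 3)*(y + 5).
Partial-fraction decomposition: -937/(1980*(y + 5)) - 221/(36*(y - 3)) + 329/(18*(y - 4)) - 1552/(99*(y - 6)) + 1/(90*y).
Integrate each term: A/(y−a) contributes A·log|y−a|.

log(y)/90 - 1552*log(y - 6)/99 + 329*log(y - 4)/18 - 221*log(y - 3)/36 - 937*log(y + 5)/1980 + C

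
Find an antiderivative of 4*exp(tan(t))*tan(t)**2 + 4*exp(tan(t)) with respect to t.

4*exp(tan(t)) + C

Let u = tan(t), so du = (tan(t)**2 + 1) dt.
Rewriting, the integral becomes 4·∫ e^u du = 4·e^u.
Substituting back, u = tan(t).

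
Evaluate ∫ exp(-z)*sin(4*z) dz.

Let I denote the integral. Integrate by parts with u = sin(4*z), dv = exp(-z) dz, so v = -exp(-z): I = -exp(-z)*sin(4*z) + 4·∫ exp(-z)*cos(4*z) dz.
Apply parts again with u = cos(4*z), dv = exp(-z) dz: ∫ exp(-z)*cos(4*z) dz = -exp(-z)*cos(4*z) − 4·I. Substituting back brings back I: I = -exp(-z)*sin(4*z) - 4*exp(-z)*cos(4*z) − 16·I.
Solving for I: (1 + 16)·I equals the remaining terms, so I = (1/17)·(-exp(-z)*sin(4*z) - 4*exp(-z)*cos(4*z)).

-exp(-z)*sin(4*z)/17 - 4*exp(-z)*cos(4*z)/17 + C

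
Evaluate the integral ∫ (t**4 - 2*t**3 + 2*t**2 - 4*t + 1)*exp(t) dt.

Use integration by parts with u = t**4 - 2*t**3 + 2*t**2 - 4*t + 1, dv = exp(t) dt, so v = exp(t).
Apply parts 4 times (tabular method): alternate signs, differentiate u down to 0, integrate dv up.

(t**4 - 6*t**3 + 20*t**2 - 44*t + 45)*exp(t) + C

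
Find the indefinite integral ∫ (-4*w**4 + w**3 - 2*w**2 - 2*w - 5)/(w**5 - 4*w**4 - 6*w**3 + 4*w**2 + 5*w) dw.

-log(w) - 61*log(w - 5)/18 + 3*log(w - 1)/4 - 13*log(w + 1)/36 - 5/(6*w + 6) + C

Factor the denominator: w*(w - 5)*(w - 1)*(w + 1)**2.
Partial-fraction decomposition: -13/(36*(w + 1)) + 5/(6*(w + 1)**2) + 3/(4*(w - 1)) - 61/(18*(w - 5)) - 1/w.
Integrate each term; A/(w−a) gives A·log|w−a|; A/(w−a)² gives −A/(w−a).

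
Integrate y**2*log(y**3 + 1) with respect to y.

y**3*log(y**3 + 1)/3 - y**3/3 + log(y**3 + 1)/3 + C

Let u = y**3 + 1, so du = (3*y**2) dy.
The integral becomes (1/3)·∫ log(u) du; integrate by parts with u′=log(u), dv′=du.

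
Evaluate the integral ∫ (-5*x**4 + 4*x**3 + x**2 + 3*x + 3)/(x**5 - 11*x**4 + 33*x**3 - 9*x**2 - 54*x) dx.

-log(x)/18 - 1853*log(x - 6)/126 + 59*log(x - 3)/6 - log(x + 1)/14 - 23/(3*x - 9) + C

Factor the denominator: x*(x - 6)*(x - 3)**2*(x + 1).
Partial-fraction decomposition: -1/(14*(x + 1)) + 59/(6*(x - 3)) + 23/(3*(x - 3)**2) - 1853/(126*(x - 6)) - 1/(18*x).
Integrate each term; A/(x−a) gives A·log|x−a|; A/(x−a)² gives −A/(x−a).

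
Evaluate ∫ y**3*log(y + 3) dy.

Use integration by parts with u = log(y + 3), dv = y**3 dy.
Then du = 1/(y + 3) dy and v = y**4/4.

y**4*log(y + 3)/4 - y**4/16 + y**3/4 - 9*y**2/8 + 27*y/4 - 81*log(y + 3)/4 + C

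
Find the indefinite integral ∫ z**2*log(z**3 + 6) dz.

z**3*log(z**3 + 6)/3 - z**3/3 + 2*log(z**3 + 6) + C

Let u = z**3 + 6, so du = (3*z**2) dz.
The integral becomes (1/3)·∫ log(u) du; integrate by parts with u′=log(u), dv′=du.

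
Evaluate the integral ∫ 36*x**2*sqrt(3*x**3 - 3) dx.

8*(3*x**3 - 3)**(3/2)/3 + C

Let u = 3*x**3 - 3, so du = (9*x**2) dx.
Rewriting, the integral becomes 4·∫ √u du = 4·(2/3)u^(3/2).
Substituting back, u = 3*x**3 - 3.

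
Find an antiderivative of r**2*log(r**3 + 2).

r**3*log(r**3 + 2)/3 - r**3/3 + 2*log(r**3 + 2)/3 + C

Let u = r**3 + 2, so du = (3*r**2) dr.
The integral becomes (1/3)·∫ log(u) du; integrate by parts with u′=log(u), dv′=du.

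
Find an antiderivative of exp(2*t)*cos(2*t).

exp(2*t)*sin(2*t)/4 + exp(2*t)*cos(2*t)/4 + C

Let I denote the integral. Integrate by parts with u = cos(2*t), dv = exp(2*t) dt, so v = exp(2*t)/2: I = exp(2*t)*cos(2*t)/2 + ∫ exp(2*t)*sin(2*t) dt.
Apply parts again with u = sin(2*t), dv = exp(2*t) dt: ∫ exp(2*t)*sin(2*t) dt = exp(2*t)*sin(2*t)/2 − I. Substituting back brings back I: I = exp(2*t)*sin(2*t)/2 + exp(2*t)*cos(2*t)/2 − I.
Solving for I: (1 + 1)·I equals the remaining terms, so I = (1/2)·(exp(2*t)*sin(2*t)/2 + exp(2*t)*cos(2*t)/2).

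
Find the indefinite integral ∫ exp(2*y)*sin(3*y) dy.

2*exp(2*y)*sin(3*y)/13 - 3*exp(2*y)*cos(3*y)/13 + C

Let I denote the integral. Integrate by parts with u = sin(3*y), dv = exp(2*y) dy, so v = exp(2*y)/2: I = exp(2*y)*sin(3*y)/2 − (3/2)·∫ exp(2*y)*cos(3*y) dy.
Apply parts again with u = cos(3*y), dv = exp(2*y) dy: ∫ exp(2*y)*cos(3*y) dy = exp(2*y)*cos(3*y)/2 + (3/2)·I. Substituting back brings back I: I = exp(2*y)*sin(3*y)/2 - 3*exp(2*y)*cos(3*y)/4 − (9/4)·I.
Solving for I: (1 + 9/4)·I equals the remaining terms, so I = (4/13)·(exp(2*y)*sin(3*y)/2 - 3*exp(2*y)*cos(3*y)/4).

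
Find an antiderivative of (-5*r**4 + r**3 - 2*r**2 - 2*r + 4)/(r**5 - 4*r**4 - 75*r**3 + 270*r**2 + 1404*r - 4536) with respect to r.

-5885*log(r - 7)/338 + 793*log(r - 6)/54 - 199*log(r - 3)/486 - 153137*log(r + 6)/82134 - 1688/(351*r + 2106) + C

Factor the denominator: (r - 7)*(r - 6)*(r - 3)*(r + 6)**2.
Partial-fraction decomposition: -153137/(82134*(r + 6)) + 1688/(351*(r + 6)**2) - 199/(486*(r - 3)) + 793/(54*(r - 6)) - 5885/(338*(r - 7)).
Integrate each term; A/(r−a) gives A·log|r−a|; A/(r−a)² gives −A/(r−a).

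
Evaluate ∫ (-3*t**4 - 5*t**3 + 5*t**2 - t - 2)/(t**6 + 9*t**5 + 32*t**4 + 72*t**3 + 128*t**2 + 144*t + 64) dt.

2*log(t + 1)/5 - 27*log(t + 2)/16 + 61*log(t + 4)/40 - 19*log(t**2 + 4)/160 + 7*atan(t/2)/16 + 3/(4*t + 8) + C

Factor the denominator: (t + 1)*(t + 2)**2*(t + 4)*(t**2 + 4).
Partial-fraction decomposition: -(19*t - 70)/(80*(t**2 + 4)) + 61/(40*(t + 4)) - 27/(16*(t + 2)) - 3/(4*(t + 2)**2) + 2/(5*(t + 1)).
Integrate each term; A/(t−a) gives A·log|t−a|; the (Bt+D)/(t²+p²) term gives a log and an atan.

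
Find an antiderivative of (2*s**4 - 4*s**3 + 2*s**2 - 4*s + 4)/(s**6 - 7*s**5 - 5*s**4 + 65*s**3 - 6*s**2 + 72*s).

log(s)/18 + 445*log(s - 6)/999 - 69*log(s - 4)/238 - 152*log(s + 3)/945 - 79*log(s**2 + 1)/3145 + 14*atan(s)/3145 + C

Factor the denominator: s*(s - 6)*(s - 4)*(s + 3)*(s**2 + 1).
Partial-fraction decomposition: -2*(79*s - 7)/(3145*(s**2 + 1)) - 152/(945*(s + 3)) - 69/(238*(s - 4)) + 445/(999*(s - 6)) + 1/(18*s).
Integrate each term; A/(s−a) gives A·log|s−a|; the (Bs+D)/(s²+p²) term gives a log and an atan.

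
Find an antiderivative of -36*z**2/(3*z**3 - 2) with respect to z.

-4*log(3*z**3 - 2) + C

Let u = 3*z**3 - 2, so du = (9*z**2) dz.
Rewriting, the integral becomes -4·∫ 1/u du = -4·log(u).
Substituting back, u = 3*z**3 - 2.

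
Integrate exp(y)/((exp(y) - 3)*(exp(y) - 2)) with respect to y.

Let u = e^y, du = e^y dy.
The integral becomes ∫ du/((u-2)(u-3)); decompose into partial fractions.

log(exp(y) - 3) - log(exp(y) - 2) + C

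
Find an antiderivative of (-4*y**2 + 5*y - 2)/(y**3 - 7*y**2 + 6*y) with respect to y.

-log(y)/3 - 58*log(y - 6)/15 + log(y - 1)/5 + C

Factor the denominator: y*(y - 6)*(y - 1).
Partial-fraction decomposition: 1/(5*(y - 1)) - 58/(15*(y - 6)) - 1/(3*y).
Integrate each term: A/(y−a) contributes A·log|y−a|.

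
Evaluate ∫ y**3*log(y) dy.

Use integration by parts with u = log(y), dv = y**3 dy.
Then du = 1/y dy and v = y**4/4.

y**4*log(y)/4 - y**4/16 + C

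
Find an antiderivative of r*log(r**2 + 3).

r**2*log(r**2 + 3)/2 - r**2/2 + 3*log(r**2 + 3)/2 + C

Let u = r**2 + 3, so du = (2*r) dr.
The integral becomes (1/2)·∫ log(u) du; integrate by parts with u′=log(u), dv′=du.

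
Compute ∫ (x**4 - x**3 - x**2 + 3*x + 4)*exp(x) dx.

(x**4 - 5*x**3 + 14*x**2 - 25*x + 29)*exp(x) + C

Use integration by parts with u = x**4 - x**3 - x**2 + 3*x + 4, dv = exp(x) dx, so v = exp(x).
Apply parts 4 times (tabular method): alternate signs, differentiate u down to 0, integrate dv up.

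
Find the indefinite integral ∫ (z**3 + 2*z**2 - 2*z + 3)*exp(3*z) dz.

Use integration by parts with u = z**3 + 2*z**2 - 2*z + 3, dv = exp(3*z) dz, so v = exp(3*z)/3.
Apply parts 3 times (tabular method): alternate signs, differentiate u down to 0, integrate dv up.

(9*z**3 + 9*z**2 - 24*z + 35)*exp(3*z)/27 + C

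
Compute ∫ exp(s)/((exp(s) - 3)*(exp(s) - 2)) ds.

log(exp(s) - 3) - log(exp(s) - 2) + C

Let u = e^s, du = e^s ds.
The integral becomes ∫ du/((u-2)(u-3)); decompose into partial fractions.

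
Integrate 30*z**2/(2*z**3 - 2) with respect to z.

Let u = 2*z**3 - 2, so du = (6*z**2) dz.
Rewriting, the integral becomes 5·∫ 1/u du = 5·log(u).
Substituting back, u = 2*z**3 - 2.

5*log(2*z**3 - 2) + C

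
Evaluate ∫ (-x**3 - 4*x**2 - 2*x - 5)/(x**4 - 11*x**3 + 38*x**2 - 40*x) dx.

log(x)/8 - 16*log(x - 5) + 141*log(x - 4)/8 - 11*log(x - 2)/4 + C

Factor the denominator: x*(x - 5)*(x - 4)*(x - 2).
Partial-fraction decomposition: -11/(4*(x - 2)) + 141/(8*(x - 4)) - 16/(x - 5) + 1/(8*x).
Integrate each term: A/(x−a) contributes A·log|x−a|.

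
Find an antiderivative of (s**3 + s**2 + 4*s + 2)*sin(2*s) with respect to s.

-s**3*cos(2*s)/2 + 3*s**2*sin(2*s)/4 - s**2*cos(2*s)/2 + s*sin(2*s)/2 - 5*s*cos(2*s)/4 + 5*sin(2*s)/8 - 3*cos(2*s)/4 + C

Use integration by parts with u = s**3 + s**2 + 4*s + 2, dv = sin(2*s) ds, so v = -cos(2*s)/2.
Apply parts 3 times (tabular method): alternate signs, differentiate u down to 0, integrate dv up.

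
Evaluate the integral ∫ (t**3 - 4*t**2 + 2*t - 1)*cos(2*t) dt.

Use integration by parts with u = t**3 - 4*t**2 + 2*t - 1, dv = cos(2*t) dt, so v = sin(2*t)/2.
Apply parts 3 times (tabular method): alternate signs, differentiate u down to 0, integrate dv up.

t**3*sin(2*t)/2 - 2*t**2*sin(2*t) + 3*t**2*cos(2*t)/4 + t*sin(2*t)/4 - 2*t*cos(2*t) + sin(2*t)/2 + cos(2*t)/8 + C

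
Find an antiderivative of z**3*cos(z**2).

Let u = z², du = 2z dz; rewrite as (1/2)∫ u^1·cos(1u) du.
Now integrate by parts 1 time.

z**2*sin(z**2)/2 + cos(z**2)/2 + C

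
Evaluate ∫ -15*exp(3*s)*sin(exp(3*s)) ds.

Let u = exp(3*s), so du = (3*exp(3*s)) ds.
Rewriting, the integral becomes -5·∫ sin(u) du = -5·-cos(u).
Substituting back, u = exp(3*s).

5*cos(exp(3*s)) + C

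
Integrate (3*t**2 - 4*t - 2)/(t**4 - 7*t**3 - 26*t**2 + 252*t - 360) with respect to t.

41*log(t - 6)/24 - 53*log(t - 5)/33 + log(t - 2)/48 - 65*log(t + 6)/528 + C

Factor the denominator: (t - 6)*(t - 5)*(t - 2)*(t + 6).
Partial-fraction decomposition: -65/(528*(t + 6)) + 1/(48*(t - 2)) - 53/(33*(t - 5)) + 41/(24*(t - 6)).
Integrate each term: A/(t−a) contributes A·log|t−a|.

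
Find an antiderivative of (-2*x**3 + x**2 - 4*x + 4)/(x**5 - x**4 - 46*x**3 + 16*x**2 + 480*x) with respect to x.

log(x)/120 - 52*log(x - 6)/165 + 31*log(x - 4)/144 - 41*log(x + 4)/80 + 299*log(x + 5)/495 + C

Factor the denominator: x*(x - 6)*(x - 4)*(x + 4)*(x + 5).
Partial-fraction decomposition: 299/(495*(x + 5)) - 41/(80*(x + 4)) + 31/(144*(x - 4)) - 52/(165*(x - 6)) + 1/(120*x).
Integrate each term: A/(x−a) contributes A·log|x−a|.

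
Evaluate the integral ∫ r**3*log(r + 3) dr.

Use integration by parts with u = log(r + 3), dv = r**3 dr.
Then du = 1/(r + 3) dr and v = r**4/4.

r**4*log(r + 3)/4 - r**4/16 + r**3/4 - 9*r**2/8 + 27*r/4 - 81*log(r + 3)/4 + C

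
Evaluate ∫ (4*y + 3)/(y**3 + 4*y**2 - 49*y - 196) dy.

Factor the denominator: (y - 7)*(y + 4)*(y + 7).
Partial-fraction decomposition: -25/(42*(y + 7)) + 13/(33*(y + 4)) + 31/(154*(y - 7)).
Integrate each term: A/(y−a) contributes A·log|y−a|.

31*log(y - 7)/154 + 13*log(y + 4)/33 - 25*log(y + 7)/42 + C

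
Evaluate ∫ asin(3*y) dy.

Use integration by parts with u = arcsin(3*y), dv = dy.
Then du = 3/sqrt(-9*y**2 + 1) dy.

y*asin(3*y) + sqrt(-9*y**2 + 1)/3 + C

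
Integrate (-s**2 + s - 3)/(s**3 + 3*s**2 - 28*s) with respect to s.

Factor the denominator: s*(s - 4)*(s + 7).
Partial-fraction decomposition: -59/(77*(s + 7)) - 15/(44*(s - 4)) + 3/(28*s).
Integrate each term: A/(s−a) contributes A·log|s−a|.

3*log(s)/28 - 15*log(s - 4)/44 - 59*log(s + 7)/77 + C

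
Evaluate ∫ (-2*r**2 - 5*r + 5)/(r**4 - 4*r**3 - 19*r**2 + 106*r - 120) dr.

-47*log(r - 4)/18 + 7*log(r - 3)/2 - 13*log(r - 2)/14 + 5*log(r + 5)/126 + C

Factor the denominator: (r - 4)*(r - 3)*(r - 2)*(r + 5).
Partial-fraction decomposition: 5/(126*(r + 5)) - 13/(14*(r - 2)) + 7/(2*(r - 3)) - 47/(18*(r - 4)).
Integrate each term: A/(r−a) contributes A·log|r−a|.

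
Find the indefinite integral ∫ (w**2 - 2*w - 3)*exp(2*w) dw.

(2*w**2 - 6*w - 3)*exp(2*w)/4 + C

Use integration by parts with u = w**2 - 2*w - 3, dv = exp(2*w) dw, so v = exp(2*w)/2.
Apply parts 2 times (tabular method): alternate signs, differentiate u down to 0, integrate dv up.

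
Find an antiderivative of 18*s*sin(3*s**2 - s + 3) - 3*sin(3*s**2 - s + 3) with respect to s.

-3*cos(3*s**2 - s + 3) + C

Let u = 3*s**2 - s + 3, so du = (6*s - 1) ds.
Rewriting, the integral becomes 3·∫ sin(u) du = 3·-cos(u).
Substituting back, u = 3*s**2 - s + 3.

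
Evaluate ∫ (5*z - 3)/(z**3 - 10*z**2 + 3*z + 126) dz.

16*log(z - 7)/5 - 3*log(z - 6) - log(z + 3)/5 + C

Factor the denominator: (z - 7)*(z - 6)*(z + 3).
Partial-fraction decomposition: -1/(5*(z + 3)) - 3/(z - 6) + 16/(5*(z - 7)).
Integrate each term: A/(z−a) contributes A·log|z−a|.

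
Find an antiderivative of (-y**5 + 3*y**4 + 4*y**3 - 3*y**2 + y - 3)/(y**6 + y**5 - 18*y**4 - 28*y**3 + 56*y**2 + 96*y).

Factor the denominator: y*(y - 4)*(y - 2)*(y + 2)**2*(y + 3).
Partial-fraction decomposition: -23/(7*(y + 3)) + 1411/(576*(y + 2)) - 31/(48*(y + 2)**2) - 7/(64*(y - 2)) - 47/(2016*(y - 4)) - 1/(32*y).
Integrate each term; A/(y−a) gives A·log|y−a|; A/(y−a)² gives −A/(y−a).

-log(y)/32 - 47*log(y - 4)/2016 - 7*log(y - 2)/64 + 1411*log(y + 2)/576 - 23*log(y + 3)/7 + 31/(48*y + 96) + C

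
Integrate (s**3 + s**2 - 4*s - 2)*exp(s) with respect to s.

(s**3 - 2*s**2 - 2)*exp(s) + C

Use integration by parts with u = s**3 + s**2 - 4*s - 2, dv = exp(s) ds, so v = exp(s).
Apply parts 3 times (tabular method): alternate signs, differentiate u down to 0, integrate dv up.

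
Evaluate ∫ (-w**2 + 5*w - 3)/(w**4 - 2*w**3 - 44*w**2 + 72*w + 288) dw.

-3*log(w - 6)/64 - log(w - 4)/120 - 17*log(w + 2)/192 + 23*log(w + 6)/160 + C

Factor the denominator: (w - 6)*(w - 4)*(w + 2)*(w + 6).
Partial-fraction decomposition: 23/(160*(w + 6)) - 17/(192*(w + 2)) - 1/(120*(w - 4)) - 3/(64*(w - 6)).
Integrate each term: A/(w−a) contributes A·log|w−a|.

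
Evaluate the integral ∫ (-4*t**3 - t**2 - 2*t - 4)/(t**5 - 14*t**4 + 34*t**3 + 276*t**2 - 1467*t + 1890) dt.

-1439*log(t - 7)/192 + 916*log(t - 6)/99 - 4181*log(t - 3)/2304 + 481*log(t + 5)/8448 + 127/(96*t - 288) + C

Factor the denominator: (t - 7)*(t - 6)*(t - 3)**2*(t + 5).
Partial-fraction decomposition: 481/(8448*(t + 5)) - 4181/(2304*(t - 3)) - 127/(96*(t - 3)**2) + 916/(99*(t - 6)) - 1439/(192*(t - 7)).
Integrate each term; A/(t−a) gives A·log|t−a|; A/(t−a)² gives −A/(t−a).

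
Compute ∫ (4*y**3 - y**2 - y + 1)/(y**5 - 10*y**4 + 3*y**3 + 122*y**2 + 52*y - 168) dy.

439*log(y - 7)/162 - 823*log(y - 6)/320 + log(y - 1)/90 - 773*log(y + 2)/5184 - 11/(72*y + 144) + C

Factor the denominator: (y - 7)*(y - 6)*(y - 1)*(y + 2)**2.
Partial-fraction decomposition: -773/(5184*(y + 2)) + 11/(72*(y + 2)**2) + 1/(90*(y - 1)) - 823/(320*(y - 6)) + 439/(162*(y - 7)).
Integrate each term; A/(y−a) gives A·log|y−a|; A/(y−a)² gives −A/(y−a).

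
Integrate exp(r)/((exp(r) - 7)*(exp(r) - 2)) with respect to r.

Let u = e^r, du = e^r dr.
The integral becomes ∫ du/((u-2)(u-7)); decompose into partial fractions.

log(exp(r) - 7)/5 - log(exp(r) - 2)/5 + C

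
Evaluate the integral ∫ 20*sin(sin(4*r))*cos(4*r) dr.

Let u = sin(4*r), so du = (4*cos(4*r)) dr.
Rewriting, the integral becomes 5·∫ sin(u) du = 5·-cos(u).
Substituting back, u = sin(4*r).

-5*cos(sin(4*r)) + C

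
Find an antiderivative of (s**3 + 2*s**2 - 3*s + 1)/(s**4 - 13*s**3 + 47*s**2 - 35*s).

-log(s)/35 + 421*log(s - 7)/84 - 161*log(s - 5)/40 + log(s - 1)/24 + C

Factor the denominator: s*(s - 7)*(s - 5)*(s - 1).
Partial-fraction decomposition: 1/(24*(s - 1)) - 161/(40*(s - 5)) + 421/(84*(s - 7)) - 1/(35*s).
Integrate each term: A/(s−a) contributes A·log|s−a|.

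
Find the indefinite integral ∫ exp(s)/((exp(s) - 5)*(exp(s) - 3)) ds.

log(exp(s) - 5)/2 - log(exp(s) - 3)/2 + C

Let u = e^s, du = e^s ds.
The integral becomes ∫ du/((u-5)(u-3)); decompose into partial fractions.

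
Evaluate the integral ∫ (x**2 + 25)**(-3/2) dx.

Substitute x = 5·tan(θ), so dx = 5·sec(θ)^2 dθ and the radical becomes sqrt(x**2 + 25) = 5·sec(θ) by the Pythagorean identity.
Integrate the resulting trig expression in θ, then back-substitute tan(θ) = x/5, sec(θ) = sqrt(x**2 + 25)/5 (absorbing any constant into C).

x/(25*sqrt(x**2 + 25)) + C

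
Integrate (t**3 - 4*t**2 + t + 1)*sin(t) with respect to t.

Use integration by parts with u = t**3 - 4*t**2 + t + 1, dv = sin(t) dt, so v = -cos(t).
Apply parts 3 times (tabular method): alternate signs, differentiate u down to 0, integrate dv up.

-t**3*cos(t) + 3*t**2*sin(t) + 4*t**2*cos(t) - 8*t*sin(t) + 5*t*cos(t) - 5*sin(t) - 9*cos(t) + C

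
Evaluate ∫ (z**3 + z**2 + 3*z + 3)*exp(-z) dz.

(-z**3 - 4*z**2 - 11*z - 14)*exp(-z) + C

Use integration by parts with u = z**3 + z**2 + 3*z + 3, dv = exp(-z) dz, so v = -exp(-z).
Apply parts 3 times (tabular method): alternate signs, differentiate u down to 0, integrate dv up.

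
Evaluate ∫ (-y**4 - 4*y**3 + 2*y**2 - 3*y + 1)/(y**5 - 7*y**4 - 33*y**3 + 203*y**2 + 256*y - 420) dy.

-3695*log(y - 7)/648 + 421*log(y - 6)/88 - log(y - 1)/108 - 31*log(y + 2)/648 - 59*log(y + 5)/2376 + C

Factor the denominator: (y - 7)*(y - 6)*(y - 1)*(y + 2)*(y + 5).
Partial-fraction decomposition: -59/(2376*(y + 5)) - 31/(648*(y + 2)) - 1/(108*(y - 1)) + 421/(88*(y - 6)) - 3695/(648*(y - 7)).
Integrate each term: A/(y−a) contributes A·log|y−a|.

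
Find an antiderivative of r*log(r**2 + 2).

Let u = r**2 + 2, so du = (2*r) dr.
The integral becomes (1/2)·∫ log(u) du; integrate by parts with u′=log(u), dv′=du.

r**2*log(r**2 + 2)/2 - r**2/2 + log(r**2 + 2) + C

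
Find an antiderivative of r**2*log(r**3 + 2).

r**3*log(r**3 + 2)/3 - r**3/3 + 2*log(r**3 + 2)/3 + C

Let u = r**3 + 2, so du = (3*r**2) dr.
The integral becomes (1/3)·∫ log(u) du; integrate by parts with u′=log(u), dv′=du.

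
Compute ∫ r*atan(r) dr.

Use integration by parts with u = arctan(r), dv = r dr.
Then du = 1/(r**2 + 1) dr.

r**2*atan(r)/2 - r/2 + atan(r)/2 + C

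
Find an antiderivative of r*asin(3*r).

Use integration by parts with u = arcsin(3*r), dv = r dr.
Then du = 3/sqrt(-9*r**2 + 1) dr.

r**2*asin(3*r)/2 + r*sqrt(-9*r**2 + 1)/12 - asin(3*r)/36 + C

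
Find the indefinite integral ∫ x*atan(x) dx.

Use integration by parts with u = arctan(x), dv = x dx.
Then du = 1/(x**2 + 1) dx.

x**2*atan(x)/2 - x/2 + atan(x)/2 + C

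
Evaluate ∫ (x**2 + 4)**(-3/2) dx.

x/(4*sqrt(x**2 + 4)) + C

Substitute x = 2·tan(θ), so dx = 2·sec(θ)^2 dθ and the radical becomes sqrt(x**2 + 4) = 2·sec(θ) by the Pythagorean identity.
Integrate the resulting trig expression in θ, then back-substitute tan(θ) = x/2, sec(θ) = sqrt(x**2 + 4)/2 (absorbing any constant into C).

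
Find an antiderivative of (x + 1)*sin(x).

Use integration by parts with u = x + 1, dv = sin(x) dx, so v = -cos(x).
Apply parts 1 times (tabular method): alternate signs, differentiate u down to 0, integrate dv up.

-x*cos(x) + sin(x) - cos(x) + C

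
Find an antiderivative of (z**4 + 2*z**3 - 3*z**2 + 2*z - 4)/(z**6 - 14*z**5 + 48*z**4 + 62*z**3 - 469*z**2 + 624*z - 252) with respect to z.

Factor the denominator: (z - 7)*(z - 6)*(z - 2)*(z - 1)**2*(z + 3).
Partial-fraction decomposition: 1/(720*(z + 3)) - 113/(3600*(z - 1)) + 1/(60*(z - 1)**2) + 1/(5*(z - 2)) - 407/(225*(z - 6)) + 59/(36*(z - 7)).
Integrate each term; A/(z−a) gives A·log|z−a|; A/(z−a)² gives −A/(z−a).

59*log(z - 7)/36 - 407*log(z - 6)/225 + log(z - 2)/5 - 113*log(z - 1)/3600 + log(z + 3)/720 - 1/(60*z - 60) + C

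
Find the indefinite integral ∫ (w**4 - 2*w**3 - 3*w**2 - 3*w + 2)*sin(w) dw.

Use integration by parts with u = w**4 - 2*w**3 - 3*w**2 - 3*w + 2, dv = sin(w) dw, so v = -cos(w).
Apply parts 4 times (tabular method): alternate signs, differentiate u down to 0, integrate dv up.

-w**4*cos(w) + 4*w**3*sin(w) + 2*w**3*cos(w) - 6*w**2*sin(w) + 15*w**2*cos(w) - 30*w*sin(w) - 9*w*cos(w) + 9*sin(w) - 32*cos(w) + C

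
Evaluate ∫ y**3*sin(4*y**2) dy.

-y**2*cos(4*y**2)/8 + sin(4*y**2)/32 + C

Let u = y², du = 2y dy; rewrite as (1/2)∫ u^1·sin(4u) du.
Now integrate by parts 1 time.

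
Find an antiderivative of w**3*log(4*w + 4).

w**4*log(4*w + 4)/4 - w**4/16 + w**3/12 - w**2/8 + w/4 - log(w + 1)/4 + C

Use integration by parts with u = log(4*w + 4), dv = w**3 dw.
Then du = 4/(4*w + 4) dw and v = w**4/4.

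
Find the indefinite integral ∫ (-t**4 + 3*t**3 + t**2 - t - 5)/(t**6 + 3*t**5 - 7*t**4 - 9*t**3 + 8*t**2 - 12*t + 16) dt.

log(t - 2)/24 + log(t - 1)/10 - 13*log(t + 2)/40 + 433*log(t + 4)/1020 - 41*log(t**2 + 1)/340 - 23*atan(t)/170 + C

Factor the denominator: (t - 2)*(t - 1)*(t + 2)*(t + 4)*(t**2 + 1).
Partial-fraction decomposition: -(41*t + 23)/(170*(t**2 + 1)) + 433/(1020*(t + 4)) - 13/(40*(t + 2)) + 1/(10*(t - 1)) + 1/(24*(t - 2)).
Integrate each term; A/(t−a) gives A·log|t−a|; the (Bt+D)/(t²+p²) term gives a log and an atan.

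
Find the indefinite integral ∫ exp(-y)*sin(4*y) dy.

-exp(-y)*sin(4*y)/17 - 4*exp(-y)*cos(4*y)/17 + C

Let I denote the integral. Integrate by parts with u = sin(4*y), dv = exp(-y) dy, so v = -exp(-y): I = -exp(-y)*sin(4*y) + 4·∫ exp(-y)*cos(4*y) dy.
Apply parts again with u = cos(4*y), dv = exp(-y) dy: ∫ exp(-y)*cos(4*y) dy = -exp(-y)*cos(4*y) − 4·I. Substituting back brings back I: I = -exp(-y)*sin(4*y) - 4*exp(-y)*cos(4*y) − 16·I.
Solving for I: (1 + 16)·I equals the remaining terms, so I = (1/17)·(-exp(-y)*sin(4*y) - 4*exp(-y)*cos(4*y)).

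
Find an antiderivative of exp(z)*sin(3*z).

Let I denote the integral. Integrate by parts with u = sin(3*z), dv = exp(z) dz, so v = exp(z): I = exp(z)*sin(3*z) − 3·∫ exp(z)*cos(3*z) dz.
Apply parts again with u = cos(3*z), dv = exp(z) dz: ∫ exp(z)*cos(3*z) dz = exp(z)*cos(3*z) + 3·I. Substituting back brings back I: I = exp(z)*sin(3*z) - 3*exp(z)*cos(3*z) − 9·I.
Solving for I: (1 + 9)·I equals the remaining terms, so I = (1/10)·(exp(z)*sin(3*z) - 3*exp(z)*cos(3*z)).

exp(z)*sin(3*z)/10 - 3*exp(z)*cos(3*z)/10 + C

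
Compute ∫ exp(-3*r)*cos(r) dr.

exp(-3*r)*sin(r)/10 - 3*exp(-3*r)*cos(r)/10 + C

Let I denote the integral. Integrate by parts with u = cos(r), dv = exp(-3*r) dr, so v = -exp(-3*r)/3: I = -exp(-3*r)*cos(r)/3 − (1/3)·∫ exp(-3*r)*sin(r) dr.
Apply parts again with u = sin(r), dv = exp(-3*r) dr: ∫ exp(-3*r)*sin(r) dr = -exp(-3*r)*sin(r)/3 + (1/3)·I. Substituting back brings back I: I = exp(-3*r)*sin(r)/9 - exp(-3*r)*cos(r)/3 − (1/9)·I.
Solving for I: (1 + 1/9)·I equals the remaining terms, so I = (9/10)·(exp(-3*r)*sin(r)/9 - exp(-3*r)*cos(r)/3).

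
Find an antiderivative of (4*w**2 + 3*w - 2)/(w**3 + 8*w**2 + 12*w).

-log(w)/6 - log(w + 2) + 31*log(w + 6)/6 + C

Factor the denominator: w*(w + 2)*(w + 6).
Partial-fraction decomposition: 31/(6*(w + 6)) - 1/(w + 2) - 1/(6*w).
Integrate each term: A/(w−a) contributes A·log|w−a|.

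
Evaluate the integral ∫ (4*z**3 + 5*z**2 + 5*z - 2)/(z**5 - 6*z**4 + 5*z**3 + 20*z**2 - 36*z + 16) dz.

59*log(z - 4)/18 - 15*log(z - 2)/2 + 13*log(z - 1)/3 - log(z + 2)/9 - 4/(3*z - 3) + C

Factor the denominator: (z - 4)*(z - 2)*(z - 1)**2*(z + 2).
Partial-fraction decomposition: -1/(9*(z + 2)) + 13/(3*(z - 1)) + 4/(3*(z - 1)**2) - 15/(2*(z - 2)) + 59/(18*(z - 4)).
Integrate each term; A/(z−a) gives A·log|z−a|; A/(z−a)² gives −A/(z−a).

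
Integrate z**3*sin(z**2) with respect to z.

Let u = z², du = 2z dz; rewrite as (1/2)∫ u^1·sin(1u) du.
Now integrate by parts 1 time.

-z**2*cos(z**2)/2 + sin(z**2)/2 + C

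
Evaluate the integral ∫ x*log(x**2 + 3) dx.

Let u = x**2 + 3, so du = (2*x) dx.
The integral becomes (1/2)·∫ log(u) du; integrate by parts with u′=log(u), dv′=du.

x**2*log(x**2 + 3)/2 - x**2/2 + 3*log(x**2 + 3)/2 + C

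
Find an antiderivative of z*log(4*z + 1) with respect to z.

Use integration by parts with u = log(4*z + 1), dv = z dz.
Then du = 4/(4*z + 1) dz and v = z**2/2.

z**2*log(4*z + 1)/2 - z**2/4 + z/8 - log(4*z + 1)/32 + C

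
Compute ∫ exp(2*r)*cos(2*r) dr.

Let I denote the integral. Integrate by parts with u = cos(2*r), dv = exp(2*r) dr, so v = exp(2*r)/2: I = exp(2*r)*cos(2*r)/2 + ∫ exp(2*r)*sin(2*r) dr.
Apply parts again with u = sin(2*r), dv = exp(2*r) dr: ∫ exp(2*r)*sin(2*r) dr = exp(2*r)*sin(2*r)/2 − I. Substituting back brings back I: I = exp(2*r)*sin(2*r)/2 + exp(2*r)*cos(2*r)/2 − I.
Solving for I: (1 + 1)·I equals the remaining terms, so I = (1/2)·(exp(2*r)*sin(2*r)/2 + exp(2*r)*cos(2*r)/2).

exp(2*r)*sin(2*r)/4 + exp(2*r)*cos(2*r)/4 + C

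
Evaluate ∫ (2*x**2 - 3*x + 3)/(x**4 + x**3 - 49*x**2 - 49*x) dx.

Factor the denominator: x*(x - 7)*(x + 1)*(x + 7).
Partial-fraction decomposition: -61/(294*(x + 7)) + 1/(6*(x + 1)) + 5/(49*(x - 7)) - 3/(49*x).
Integrate each term: A/(x−a) contributes A·log|x−a|.

-3*log(x)/49 + 5*log(x - 7)/49 + log(x + 1)/6 - 61*log(x + 7)/294 + C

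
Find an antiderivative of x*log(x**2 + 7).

x**2*log(x**2 + 7)/2 - x**2/2 + 7*log(x**2 + 7)/2 + C

Let u = x**2 + 7, so du = (2*x) dx.
The integral becomes (1/2)·∫ log(u) du; integrate by parts with u′=log(u), dv′=du.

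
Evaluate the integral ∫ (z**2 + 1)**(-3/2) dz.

z/sqrt(z**2 + 1) + C

Substitute z = tan(θ), so dz = sec(θ)^2 dθ and the radical becomes sqrt(z**2 + 1) = sec(θ) by the Pythagorean identity.
Integrate the resulting trig expression in θ, then back-substitute tan(θ) = z, sec(θ) = sqrt(z**2 + 1) (absorbing any constant into C).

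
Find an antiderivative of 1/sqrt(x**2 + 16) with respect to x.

Substitute x = 4·tan(θ), so dx = 4·sec(θ)^2 dθ and the radical becomes sqrt(x**2 + 16) = 4·sec(θ) by the Pythagorean identity.
Integrate the resulting trig expression in θ, then back-substitute tan(θ) = x/4, sec(θ) = sqrt(x**2 + 16)/4 (absorbing any constant into C).

log(x + sqrt(x**2 + 16)) + C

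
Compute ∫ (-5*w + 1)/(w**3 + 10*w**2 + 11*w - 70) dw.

-log(w - 2)/7 - 13*log(w + 5)/7 + 2*log(w + 7) + C

Factor the denominator: (w - 2)*(w + 5)*(w + 7).
Partial-fraction decomposition: 2/(w + 7) - 13/(7*(w + 5)) - 1/(7*(w - 2)).
Integrate each term: A/(w−a) contributes A·log|w−a|.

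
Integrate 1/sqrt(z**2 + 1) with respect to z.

log(z + sqrt(z**2 + 1)) + C

Substitute z = tan(θ), so dz = sec(θ)^2 dθ and the radical becomes sqrt(z**2 + 1) = sec(θ) by the Pythagorean identity.
Integrate the resulting trig expression in θ, then back-substitute tan(θ) = z, sec(θ) = sqrt(z**2 + 1) (absorbing any constant into C).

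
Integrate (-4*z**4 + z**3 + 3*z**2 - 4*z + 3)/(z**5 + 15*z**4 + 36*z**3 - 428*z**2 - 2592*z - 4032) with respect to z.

-1627*log(z - 6)/5200 - 26891*log(z + 4)/900 + 1755*log(z + 6)/16 - 9769*log(z + 7)/117 - 1021/(60*z + 240) + C

Factor the denominator: (z - 6)*(z + 4)**2*(z + 6)*(z + 7).
Partial-fraction decomposition: -9769/(117*(z + 7)) + 1755/(16*(z + 6)) - 26891/(900*(z + 4)) + 1021/(60*(z + 4)**2) - 1627/(5200*(z - 6)).
Integrate each term; A/(z−a) gives A·log|z−a|; A/(z−a)² gives −A/(z−a).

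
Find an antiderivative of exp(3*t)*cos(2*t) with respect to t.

2*exp(3*t)*sin(2*t)/13 + 3*exp(3*t)*cos(2*t)/13 + C

Let I denote the integral. Integrate by parts with u = cos(2*t), dv = exp(3*t) dt, so v = exp(3*t)/3: I = exp(3*t)*cos(2*t)/3 + (2/3)·∫ exp(3*t)*sin(2*t) dt.
Apply parts again with u = sin(2*t), dv = exp(3*t) dt: ∫ exp(3*t)*sin(2*t) dt = exp(3*t)*sin(2*t)/3 − (2/3)·I. Substituting back brings back I: I = 2*exp(3*t)*sin(2*t)/9 + exp(3*t)*cos(2*t)/3 − (4/9)·I.
Solving for I: (1 + 4/9)·I equals the remaining terms, so I = (9/13)·(2*exp(3*t)*sin(2*t)/9 + exp(3*t)*cos(2*t)/3).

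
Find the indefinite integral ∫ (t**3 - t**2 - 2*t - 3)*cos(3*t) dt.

t**3*sin(3*t)/3 - t**2*sin(3*t)/3 + t**2*cos(3*t)/3 - 8*t*sin(3*t)/9 - 2*t*cos(3*t)/9 - 25*sin(3*t)/27 - 8*cos(3*t)/27 + C

Use integration by parts with u = t**3 - t**2 - 2*t - 3, dv = cos(3*t) dt, so v = sin(3*t)/3.
Apply parts 3 times (tabular method): alternate signs, differentiate u down to 0, integrate dv up.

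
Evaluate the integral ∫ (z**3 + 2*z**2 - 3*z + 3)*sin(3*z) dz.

-z**3*cos(3*z)/3 + z**2*sin(3*z)/3 - 2*z**2*cos(3*z)/3 + 4*z*sin(3*z)/9 + 11*z*cos(3*z)/9 - 11*sin(3*z)/27 - 23*cos(3*z)/27 + C

Use integration by parts with u = z**3 + 2*z**2 - 3*z + 3, dv = sin(3*z) dz, so v = -cos(3*z)/3.
Apply parts 3 times (tabular method): alternate signs, differentiate u down to 0, integrate dv up.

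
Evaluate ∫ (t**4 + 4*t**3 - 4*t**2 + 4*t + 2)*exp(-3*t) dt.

(-27*t**4 - 144*t**3 - 36*t**2 - 132*t - 98)*exp(-3*t)/81 + C

Use integration by parts with u = t**4 + 4*t**3 - 4*t**2 + 4*t + 2, dv = exp(-3*t) dt, so v = -exp(-3*t)/3.
Apply parts 4 times (tabular method): alternate signs, differentiate u down to 0, integrate dv up.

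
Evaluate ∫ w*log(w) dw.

Use integration by parts with u = log(w), dv = w dw.
Then du = 1/w dw and v = w**2/2.

w**2*log(w)/2 - w**2/4 + C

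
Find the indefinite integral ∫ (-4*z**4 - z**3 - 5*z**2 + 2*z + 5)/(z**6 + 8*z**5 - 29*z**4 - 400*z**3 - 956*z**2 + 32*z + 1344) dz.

-3391*log(z - 7)/28314 + log(z - 1)/1050 - 25*log(z + 2)/144 - 19651*log(z + 4)/6050 + 5155*log(z + 6)/1456 - 1043/(220*z + 880) + C

Factor the denominator: (z - 7)*(z - 1)*(z + 2)*(z + 4)**2*(z + 6).
Partial-fraction decomposition: 5155/(1456*(z + 6)) - 19651/(6050*(z + 4)) + 1043/(220*(z + 4)**2) - 25/(144*(z + 2)) + 1/(1050*(z - 1)) - 3391/(28314*(z - 7)).
Integrate each term; A/(z−a) gives A·log|z−a|; A/(z−a)² gives −A/(z−a).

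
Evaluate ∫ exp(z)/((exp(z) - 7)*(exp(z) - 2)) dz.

Let u = e^z, du = e^z dz.
The integral becomes ∫ du/((u-2)(u-7)); decompose into partial fractions.

log(exp(z) - 7)/5 - log(exp(z) - 2)/5 + C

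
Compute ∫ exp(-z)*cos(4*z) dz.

4*exp(-z)*sin(4*z)/17 - exp(-z)*cos(4*z)/17 + C

Let I denote the integral. Integrate by parts with u = cos(4*z), dv = exp(-z) dz, so v = -exp(-z): I = -exp(-z)*cos(4*z) − 4·∫ exp(-z)*sin(4*z) dz.
Apply parts again with u = sin(4*z), dv = exp(-z) dz: ∫ exp(-z)*sin(4*z) dz = -exp(-z)*sin(4*z) + 4·I. Substituting back brings back I: I = 4*exp(-z)*sin(4*z) - exp(-z)*cos(4*z) − 16·I.
Solving for I: (1 + 16)·I equals the remaining terms, so I = (1/17)·(4*exp(-z)*sin(4*z) - exp(-z)*cos(4*z)).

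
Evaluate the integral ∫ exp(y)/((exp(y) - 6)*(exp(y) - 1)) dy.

Let u = e^y, du = e^y dy.
The integral becomes ∫ du/((u-6)(u-1)); decompose into partial fractions.

log(exp(y) - 6)/5 - log(exp(y) - 1)/5 + C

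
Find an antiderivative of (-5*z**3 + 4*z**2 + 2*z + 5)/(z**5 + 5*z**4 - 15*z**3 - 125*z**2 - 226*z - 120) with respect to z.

Factor the denominator: (z - 5)*(z + 1)*(z + 2)*(z + 3)*(z + 4).
Partial-fraction decomposition: 127/(18*(z + 4)) - 85/(8*(z + 3)) + 57/(14*(z + 2)) - 1/(3*(z + 1)) - 85/(504*(z - 5)).
Integrate each term: A/(z−a) contributes A·log|z−a|.

-85*log(z - 5)/504 - log(z + 1)/3 + 57*log(z + 2)/14 - 85*log(z + 3)/8 + 127*log(z + 4)/18 + C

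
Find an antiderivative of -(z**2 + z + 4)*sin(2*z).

z**2*cos(2*z)/2 - z*sin(2*z)/2 + z*cos(2*z)/2 - sin(2*z)/4 + 7*cos(2*z)/4 + C

Use integration by parts with u = z**2 + z + 4, dv = -sin(2*z) dz, so v = cos(2*z)/2.
Apply parts 2 times (tabular method): alternate signs, differentiate u down to 0, integrate dv up.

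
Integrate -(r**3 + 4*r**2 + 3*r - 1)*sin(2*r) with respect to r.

Use integration by parts with u = r**3 + 4*r**2 + 3*r - 1, dv = -sin(2*r) dr, so v = cos(2*r)/2.
Apply parts 3 times (tabular method): alternate signs, differentiate u down to 0, integrate dv up.

r**3*cos(2*r)/2 - 3*r**2*sin(2*r)/4 + 2*r**2*cos(2*r) - 2*r*sin(2*r) + 3*r*cos(2*r)/4 - 3*sin(2*r)/8 - 3*cos(2*r)/2 + C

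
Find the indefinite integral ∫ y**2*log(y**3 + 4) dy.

y**3*log(y**3 + 4)/3 - y**3/3 + 4*log(y**3 + 4)/3 + C

Let u = y**3 + 4, so du = (3*y**2) dy.
The integral becomes (1/3)·∫ log(u) du; integrate by parts with u′=log(u), dv′=du.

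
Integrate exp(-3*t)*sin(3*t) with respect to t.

Let I denote the integral. Integrate by parts with u = sin(3*t), dv = exp(-3*t) dt, so v = -exp(-3*t)/3: I = -exp(-3*t)*sin(3*t)/3 + ∫ exp(-3*t)*cos(3*t) dt.
Apply parts again with u = cos(3*t), dv = exp(-3*t) dt: ∫ exp(-3*t)*cos(3*t) dt = -exp(-3*t)*cos(3*t)/3 − I. Substituting back brings back I: I = -exp(-3*t)*sin(3*t)/3 - exp(-3*t)*cos(3*t)/3 − I.
Solving for I: (1 + 1)·I equals the remaining terms, so I = (1/2)·(-exp(-3*t)*sin(3*t)/3 - exp(-3*t)*cos(3*t)/3).

-exp(-3*t)*sin(3*t)/6 - exp(-3*t)*cos(3*t)/6 + C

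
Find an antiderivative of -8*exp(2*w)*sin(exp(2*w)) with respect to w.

Let u = exp(2*w), so du = (2*exp(2*w)) dw.
Rewriting, the integral becomes -4·∫ sin(u) du = -4·-cos(u).
Substituting back, u = exp(2*w).

4*cos(exp(2*w)) + C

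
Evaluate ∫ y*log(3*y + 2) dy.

y**2*log(3*y + 2)/2 - y**2/4 + y/3 - 2*log(3*y + 2)/9 + C

Use integration by parts with u = log(3*y + 2), dv = y dy.
Then du = 3/(3*y + 2) dy and v = y**2/2.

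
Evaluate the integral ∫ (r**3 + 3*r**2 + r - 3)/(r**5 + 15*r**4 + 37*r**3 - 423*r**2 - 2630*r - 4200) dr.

Factor the denominator: (r - 6)*(r + 4)*(r + 5)**2*(r + 7).
Partial-fraction decomposition: -103/(78*(r + 7)) + 129/(242*(r + 5)) - 29/(11*(r + 5)**2) + 23/(30*(r + 4)) + 327/(15730*(r - 6)).
Integrate each term; A/(r−a) gives A·log|r−a|; A/(r−a)² gives −A/(r−a).

327*log(r - 6)/15730 + 23*log(r + 4)/30 + 129*log(r + 5)/242 - 103*log(r + 7)/78 + 29/(11*r + 55) + C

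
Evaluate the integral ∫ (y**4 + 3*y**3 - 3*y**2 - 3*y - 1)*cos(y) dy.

Use integration by parts with u = y**4 + 3*y**3 - 3*y**2 - 3*y - 1, dv = cos(y) dy, so v = sin(y).
Apply parts 4 times (tabular method): alternate signs, differentiate u down to 0, integrate dv up.

y**4*sin(y) + 3*y**3*sin(y) + 4*y**3*cos(y) - 15*y**2*sin(y) + 9*y**2*cos(y) - 21*y*sin(y) - 30*y*cos(y) + 29*sin(y) - 21*cos(y) + C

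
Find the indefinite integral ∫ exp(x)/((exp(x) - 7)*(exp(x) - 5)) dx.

Let u = e^x, du = e^x dx.
The integral becomes ∫ du/((u-5)(u-7)); decompose into partial fractions.

log(exp(x) - 7)/2 - log(exp(x) - 5)/2 + C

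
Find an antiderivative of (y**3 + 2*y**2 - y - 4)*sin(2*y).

Use integration by parts with u = y**3 + 2*y**2 - y - 4, dv = sin(2*y) dy, so v = -cos(2*y)/2.
Apply parts 3 times (tabular method): alternate signs, differentiate u down to 0, integrate dv up.

-y**3*cos(2*y)/2 + 3*y**2*sin(2*y)/4 - y**2*cos(2*y) + y*sin(2*y) + 5*y*cos(2*y)/4 - 5*sin(2*y)/8 + 5*cos(2*y)/2 + C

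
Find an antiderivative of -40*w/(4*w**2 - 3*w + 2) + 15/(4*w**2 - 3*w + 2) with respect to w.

-5*log(4*w**2 - 3*w + 2) + C

Let u = 4*w**2 - 3*w + 2, so du = (8*w - 3) dw.
Rewriting, the integral becomes -5·∫ 1/u du = -5·log(u).
Substituting back, u = 4*w**2 - 3*w + 2.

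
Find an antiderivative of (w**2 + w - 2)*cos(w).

Use integration by parts with u = w**2 + w - 2, dv = cos(w) dw, so v = sin(w).
Apply parts 2 times (tabular method): alternate signs, differentiate u down to 0, integrate dv up.

w**2*sin(w) + w*sin(w) + 2*w*cos(w) - 4*sin(w) + cos(w) + C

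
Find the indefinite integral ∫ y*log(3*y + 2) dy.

Use integration by parts with u = log(3*y + 2), dv = y dy.
Then du = 3/(3*y + 2) dy and v = y**2/2.

y**2*log(3*y + 2)/2 - y**2/4 + y/3 - 2*log(3*y + 2)/9 + C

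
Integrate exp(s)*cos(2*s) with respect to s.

2*exp(s)*sin(2*s)/5 + exp(s)*cos(2*s)/5 + C

Let I denote the integral. Integrate by parts with u = cos(2*s), dv = exp(s) ds, so v = exp(s): I = exp(s)*cos(2*s) + 2·∫ exp(s)*sin(2*s) ds.
Apply parts again with u = sin(2*s), dv = exp(s) ds: ∫ exp(s)*sin(2*s) ds = exp(s)*sin(2*s) − 2·I. Substituting back brings back I: I = 2*exp(s)*sin(2*s) + exp(s)*cos(2*s) − 4·I.
Solving for I: (1 + 4)·I equals the remaining terms, so I = (1/5)·(2*exp(s)*sin(2*s) + exp(s)*cos(2*s)).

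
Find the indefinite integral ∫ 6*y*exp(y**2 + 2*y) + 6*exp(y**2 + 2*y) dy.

Let u = y**2 + 2*y, so du = (2*y + 2) dy.
Rewriting, the integral becomes 3·∫ e^u du = 3·e^u.
Substituting back, u = y**2 + 2*y.

3*exp(y**2 + 2*y) + C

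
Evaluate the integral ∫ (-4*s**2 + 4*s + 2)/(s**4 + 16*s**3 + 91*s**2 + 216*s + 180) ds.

-11*log(s + 2)/6 + 23*log(s + 3)/3 - 59*log(s + 5)/3 + 83*log(s + 6)/6 + C

Factor the denominator: (s + 2)*(s + 3)*(s + 5)*(s + 6).
Partial-fraction decomposition: 83/(6*(s + 6)) - 59/(3*(s + 5)) + 23/(3*(s + 3)) - 11/(6*(s + 2)).
Integrate each term: A/(s−a) contributes A·log|s−a|.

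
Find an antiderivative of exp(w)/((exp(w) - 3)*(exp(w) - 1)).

log(exp(w) - 3)/2 - log(exp(w) - 1)/2 + C

Let u = e^w, du = e^w dw.
The integral becomes ∫ du/((u-3)(u-1)); decompose into partial fractions.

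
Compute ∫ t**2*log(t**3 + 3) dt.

t**3*log(t**3 + 3)/3 - t**3/3 + log(t**3 + 3) + C

Let u = t**3 + 3, so du = (3*t**2) dt.
The integral becomes (1/3)·∫ log(u) du; integrate by parts with u′=log(u), dv′=du.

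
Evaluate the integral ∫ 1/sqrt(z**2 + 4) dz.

log(z + sqrt(z**2 + 4)) + C

Substitute z = 2·tan(θ), so dz = 2·sec(θ)^2 dθ and the radical becomes sqrt(z**2 + 4) = 2·sec(θ) by the Pythagorean identity.
Integrate the resulting trig expression in θ, then back-substitute tan(θ) = z/2, sec(θ) = sqrt(z**2 + 4)/2 (absorbing any constant into C).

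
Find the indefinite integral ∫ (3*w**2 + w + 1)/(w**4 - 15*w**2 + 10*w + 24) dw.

31*log(w - 3)/28 - 5*log(w - 2)/6 + log(w + 1)/12 - 5*log(w + 4)/14 + C

Factor the denominator: (w - 3)*(w - 2)*(w + 1)*(w + 4).
Partial-fraction decomposition: -5/(14*(w + 4)) + 1/(12*(w + 1)) - 5/(6*(w - 2)) + 31/(28*(w - 3)).
Integrate each term: A/(w−a) contributes A·log|w−a|.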